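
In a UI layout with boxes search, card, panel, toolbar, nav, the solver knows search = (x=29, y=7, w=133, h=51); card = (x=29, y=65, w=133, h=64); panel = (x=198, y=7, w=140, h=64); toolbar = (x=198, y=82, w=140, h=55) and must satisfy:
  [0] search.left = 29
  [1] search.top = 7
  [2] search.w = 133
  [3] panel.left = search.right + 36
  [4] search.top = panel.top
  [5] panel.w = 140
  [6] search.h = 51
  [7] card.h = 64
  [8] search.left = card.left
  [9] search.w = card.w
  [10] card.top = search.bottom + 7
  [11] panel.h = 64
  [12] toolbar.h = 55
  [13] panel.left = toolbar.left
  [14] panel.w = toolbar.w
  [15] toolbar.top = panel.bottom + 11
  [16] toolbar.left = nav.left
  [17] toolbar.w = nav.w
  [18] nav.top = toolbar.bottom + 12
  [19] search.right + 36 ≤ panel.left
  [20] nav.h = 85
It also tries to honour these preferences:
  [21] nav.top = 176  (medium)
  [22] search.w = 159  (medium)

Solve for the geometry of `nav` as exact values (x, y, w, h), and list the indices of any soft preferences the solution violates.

1. nav.x = 198  [toolbar.left = nav.left]
2. nav.w = 140  [toolbar.w = nav.w]
3. nav.y = 149  [nav.top = toolbar.bottom + 12]
4. nav.h = 85  [nav.h = 85]

nav = (x=198, y=149, w=140, h=85)
violated soft preferences: 21, 22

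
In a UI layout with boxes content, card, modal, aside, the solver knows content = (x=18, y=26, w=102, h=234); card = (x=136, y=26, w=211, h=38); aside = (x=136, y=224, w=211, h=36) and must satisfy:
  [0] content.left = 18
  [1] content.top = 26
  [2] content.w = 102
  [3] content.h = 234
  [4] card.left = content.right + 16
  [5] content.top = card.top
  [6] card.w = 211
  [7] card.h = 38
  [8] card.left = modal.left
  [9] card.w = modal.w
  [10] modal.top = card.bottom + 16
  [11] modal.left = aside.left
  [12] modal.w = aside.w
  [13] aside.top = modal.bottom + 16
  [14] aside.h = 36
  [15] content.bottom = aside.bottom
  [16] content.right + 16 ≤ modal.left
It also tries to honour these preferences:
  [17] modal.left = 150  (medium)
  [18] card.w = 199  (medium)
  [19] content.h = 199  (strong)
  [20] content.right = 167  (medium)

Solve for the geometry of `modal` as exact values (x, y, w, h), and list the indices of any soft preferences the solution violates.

modal = (x=136, y=80, w=211, h=128)
violated soft preferences: 17, 18, 19, 20

1. modal.x = 136  [card.left = modal.left]
2. modal.w = 211  [card.w = modal.w]
3. modal.y = 80  [modal.top = card.bottom + 16]
4. modal.h = 128  [aside.top = modal.bottom + 16]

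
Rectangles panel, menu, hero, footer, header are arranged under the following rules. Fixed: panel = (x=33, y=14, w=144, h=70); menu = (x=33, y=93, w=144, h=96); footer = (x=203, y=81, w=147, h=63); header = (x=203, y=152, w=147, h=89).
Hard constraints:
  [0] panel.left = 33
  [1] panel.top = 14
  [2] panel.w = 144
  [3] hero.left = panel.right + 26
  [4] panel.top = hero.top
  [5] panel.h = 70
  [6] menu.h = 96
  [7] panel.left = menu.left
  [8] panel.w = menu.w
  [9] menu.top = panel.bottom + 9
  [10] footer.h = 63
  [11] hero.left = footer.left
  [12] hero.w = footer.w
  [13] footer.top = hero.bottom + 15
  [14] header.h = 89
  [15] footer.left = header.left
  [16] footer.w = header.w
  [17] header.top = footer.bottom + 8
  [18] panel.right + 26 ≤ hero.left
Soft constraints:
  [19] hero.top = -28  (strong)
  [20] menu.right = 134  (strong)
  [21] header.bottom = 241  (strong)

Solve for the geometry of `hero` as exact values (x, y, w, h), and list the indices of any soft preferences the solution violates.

hero = (x=203, y=14, w=147, h=52)
violated soft preferences: 19, 20

1. hero.x = 203  [hero.left = panel.right + 26]
2. hero.y = 14  [panel.top = hero.top]
3. hero.w = 147  [hero.w = footer.w]
4. hero.h = 52  [footer.top = hero.bottom + 15]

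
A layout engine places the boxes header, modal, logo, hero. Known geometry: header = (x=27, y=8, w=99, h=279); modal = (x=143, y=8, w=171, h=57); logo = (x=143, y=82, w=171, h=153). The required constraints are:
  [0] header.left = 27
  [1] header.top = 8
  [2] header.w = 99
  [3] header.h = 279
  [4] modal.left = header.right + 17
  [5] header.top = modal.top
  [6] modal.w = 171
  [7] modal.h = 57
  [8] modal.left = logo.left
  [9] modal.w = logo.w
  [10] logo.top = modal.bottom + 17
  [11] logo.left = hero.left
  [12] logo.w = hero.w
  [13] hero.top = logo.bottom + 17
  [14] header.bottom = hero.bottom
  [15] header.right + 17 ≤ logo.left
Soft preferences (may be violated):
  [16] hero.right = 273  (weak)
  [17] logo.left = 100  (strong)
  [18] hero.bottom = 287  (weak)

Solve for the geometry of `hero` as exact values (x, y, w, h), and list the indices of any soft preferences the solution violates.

1. hero.x = 143  [logo.left = hero.left]
2. hero.w = 171  [logo.w = hero.w]
3. hero.y = 252  [hero.top = logo.bottom + 17]
4. hero.h = 35  [header.bottom = hero.bottom]

hero = (x=143, y=252, w=171, h=35)
violated soft preferences: 16, 17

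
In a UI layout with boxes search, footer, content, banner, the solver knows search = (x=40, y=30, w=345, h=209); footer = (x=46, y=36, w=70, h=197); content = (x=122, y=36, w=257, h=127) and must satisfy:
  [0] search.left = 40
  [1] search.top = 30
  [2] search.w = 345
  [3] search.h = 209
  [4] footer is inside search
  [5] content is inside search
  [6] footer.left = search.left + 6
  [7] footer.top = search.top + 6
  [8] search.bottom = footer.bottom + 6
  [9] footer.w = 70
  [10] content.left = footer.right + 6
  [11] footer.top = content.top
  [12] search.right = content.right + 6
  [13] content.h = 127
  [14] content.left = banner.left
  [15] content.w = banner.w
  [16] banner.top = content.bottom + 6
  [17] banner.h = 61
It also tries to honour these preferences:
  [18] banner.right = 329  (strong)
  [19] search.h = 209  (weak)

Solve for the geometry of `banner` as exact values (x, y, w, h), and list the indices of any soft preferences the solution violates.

1. banner.x = 122  [content.left = banner.left]
2. banner.w = 257  [content.w = banner.w]
3. banner.y = 169  [banner.top = content.bottom + 6]
4. banner.h = 61  [banner.h = 61]

banner = (x=122, y=169, w=257, h=61)
violated soft preferences: 18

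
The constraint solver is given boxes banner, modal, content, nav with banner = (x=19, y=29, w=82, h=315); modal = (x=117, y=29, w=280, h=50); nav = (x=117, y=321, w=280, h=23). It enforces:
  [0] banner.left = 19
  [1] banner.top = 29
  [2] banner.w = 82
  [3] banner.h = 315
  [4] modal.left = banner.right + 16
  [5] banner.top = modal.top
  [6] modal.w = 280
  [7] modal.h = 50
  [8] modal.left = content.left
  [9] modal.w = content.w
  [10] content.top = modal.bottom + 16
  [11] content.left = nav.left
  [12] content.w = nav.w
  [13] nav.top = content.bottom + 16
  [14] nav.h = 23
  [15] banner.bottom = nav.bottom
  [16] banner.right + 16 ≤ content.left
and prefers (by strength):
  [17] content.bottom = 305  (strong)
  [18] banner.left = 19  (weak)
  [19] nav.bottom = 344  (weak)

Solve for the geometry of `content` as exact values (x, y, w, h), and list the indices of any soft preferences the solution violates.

content = (x=117, y=95, w=280, h=210)
violated soft preferences: none

1. content.x = 117  [modal.left = content.left]
2. content.w = 280  [modal.w = content.w]
3. content.y = 95  [content.top = modal.bottom + 16]
4. content.h = 210  [nav.top = content.bottom + 16]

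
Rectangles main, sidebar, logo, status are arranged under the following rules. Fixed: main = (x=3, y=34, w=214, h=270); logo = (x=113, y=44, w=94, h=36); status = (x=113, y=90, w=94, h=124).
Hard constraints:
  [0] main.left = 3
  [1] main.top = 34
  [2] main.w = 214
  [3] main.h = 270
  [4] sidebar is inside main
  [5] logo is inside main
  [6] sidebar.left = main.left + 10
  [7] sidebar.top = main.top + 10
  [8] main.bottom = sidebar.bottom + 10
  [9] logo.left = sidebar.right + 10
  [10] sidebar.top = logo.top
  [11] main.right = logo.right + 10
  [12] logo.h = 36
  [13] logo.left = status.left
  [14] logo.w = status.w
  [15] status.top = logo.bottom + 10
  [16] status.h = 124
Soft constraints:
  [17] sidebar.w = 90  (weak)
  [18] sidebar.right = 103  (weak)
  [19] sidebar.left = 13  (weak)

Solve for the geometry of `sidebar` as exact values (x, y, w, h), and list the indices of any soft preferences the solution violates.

1. sidebar.x = 13  [sidebar.left = main.left + 10]
2. sidebar.y = 44  [sidebar.top = main.top + 10]
3. sidebar.h = 250  [main.bottom = sidebar.bottom + 10]
4. sidebar.w = 90  [logo.left = sidebar.right + 10]

sidebar = (x=13, y=44, w=90, h=250)
violated soft preferences: none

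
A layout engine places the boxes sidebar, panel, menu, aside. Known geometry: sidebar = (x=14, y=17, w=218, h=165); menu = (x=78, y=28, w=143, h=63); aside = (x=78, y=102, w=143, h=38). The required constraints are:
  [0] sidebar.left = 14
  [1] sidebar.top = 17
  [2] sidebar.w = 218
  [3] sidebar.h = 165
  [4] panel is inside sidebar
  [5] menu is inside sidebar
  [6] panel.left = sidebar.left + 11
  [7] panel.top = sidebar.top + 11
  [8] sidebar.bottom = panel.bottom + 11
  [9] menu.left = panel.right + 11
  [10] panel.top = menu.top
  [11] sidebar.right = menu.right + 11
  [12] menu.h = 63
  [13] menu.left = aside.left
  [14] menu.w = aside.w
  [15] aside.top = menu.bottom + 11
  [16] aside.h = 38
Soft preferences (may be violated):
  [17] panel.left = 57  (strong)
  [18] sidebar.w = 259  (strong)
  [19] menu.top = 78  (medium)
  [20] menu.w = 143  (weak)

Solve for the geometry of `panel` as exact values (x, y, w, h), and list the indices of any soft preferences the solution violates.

panel = (x=25, y=28, w=42, h=143)
violated soft preferences: 17, 18, 19

1. panel.x = 25  [panel.left = sidebar.left + 11]
2. panel.y = 28  [panel.top = sidebar.top + 11]
3. panel.h = 143  [sidebar.bottom = panel.bottom + 11]
4. panel.w = 42  [menu.left = panel.right + 11]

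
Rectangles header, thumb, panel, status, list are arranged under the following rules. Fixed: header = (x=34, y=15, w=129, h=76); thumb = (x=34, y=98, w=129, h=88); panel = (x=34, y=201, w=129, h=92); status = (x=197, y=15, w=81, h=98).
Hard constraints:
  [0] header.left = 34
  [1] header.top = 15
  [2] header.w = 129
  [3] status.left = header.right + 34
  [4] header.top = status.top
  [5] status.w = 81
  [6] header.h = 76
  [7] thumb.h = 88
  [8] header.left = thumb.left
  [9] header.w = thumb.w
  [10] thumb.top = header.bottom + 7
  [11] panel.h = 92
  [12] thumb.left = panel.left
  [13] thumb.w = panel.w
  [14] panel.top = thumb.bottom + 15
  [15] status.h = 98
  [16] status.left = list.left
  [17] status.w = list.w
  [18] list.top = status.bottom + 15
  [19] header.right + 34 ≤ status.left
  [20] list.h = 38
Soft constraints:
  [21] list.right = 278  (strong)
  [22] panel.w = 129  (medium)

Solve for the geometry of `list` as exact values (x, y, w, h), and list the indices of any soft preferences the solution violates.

1. list.x = 197  [status.left = list.left]
2. list.w = 81  [status.w = list.w]
3. list.y = 128  [list.top = status.bottom + 15]
4. list.h = 38  [list.h = 38]

list = (x=197, y=128, w=81, h=38)
violated soft preferences: none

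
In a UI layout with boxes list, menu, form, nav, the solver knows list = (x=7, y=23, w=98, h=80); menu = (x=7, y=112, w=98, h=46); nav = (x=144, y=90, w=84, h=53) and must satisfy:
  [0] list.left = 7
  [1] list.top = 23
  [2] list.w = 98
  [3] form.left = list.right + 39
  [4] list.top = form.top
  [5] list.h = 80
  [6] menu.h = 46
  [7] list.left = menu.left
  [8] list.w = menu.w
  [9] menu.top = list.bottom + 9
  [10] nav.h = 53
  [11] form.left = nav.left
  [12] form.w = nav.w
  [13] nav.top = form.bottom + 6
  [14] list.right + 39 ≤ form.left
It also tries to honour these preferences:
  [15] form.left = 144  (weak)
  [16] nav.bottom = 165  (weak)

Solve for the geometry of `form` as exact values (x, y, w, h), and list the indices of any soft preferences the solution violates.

1. form.x = 144  [form.left = list.right + 39]
2. form.y = 23  [list.top = form.top]
3. form.w = 84  [form.w = nav.w]
4. form.h = 61  [nav.top = form.bottom + 6]

form = (x=144, y=23, w=84, h=61)
violated soft preferences: 16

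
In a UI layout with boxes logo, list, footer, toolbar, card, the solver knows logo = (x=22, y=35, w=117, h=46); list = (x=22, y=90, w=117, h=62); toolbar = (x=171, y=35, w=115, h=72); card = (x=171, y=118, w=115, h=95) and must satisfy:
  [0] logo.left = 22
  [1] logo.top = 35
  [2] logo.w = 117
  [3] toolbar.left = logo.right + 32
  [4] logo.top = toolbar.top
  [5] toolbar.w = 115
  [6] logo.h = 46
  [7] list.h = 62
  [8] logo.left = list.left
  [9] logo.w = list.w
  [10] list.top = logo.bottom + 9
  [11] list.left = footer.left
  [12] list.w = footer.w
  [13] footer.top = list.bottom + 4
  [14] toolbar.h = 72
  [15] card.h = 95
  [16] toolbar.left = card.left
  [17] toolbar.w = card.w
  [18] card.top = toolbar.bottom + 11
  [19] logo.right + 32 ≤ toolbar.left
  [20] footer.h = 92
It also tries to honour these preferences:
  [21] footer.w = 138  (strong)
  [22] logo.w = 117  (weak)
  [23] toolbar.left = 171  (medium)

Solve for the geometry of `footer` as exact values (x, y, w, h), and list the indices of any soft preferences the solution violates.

footer = (x=22, y=156, w=117, h=92)
violated soft preferences: 21

1. footer.x = 22  [list.left = footer.left]
2. footer.w = 117  [list.w = footer.w]
3. footer.y = 156  [footer.top = list.bottom + 4]
4. footer.h = 92  [footer.h = 92]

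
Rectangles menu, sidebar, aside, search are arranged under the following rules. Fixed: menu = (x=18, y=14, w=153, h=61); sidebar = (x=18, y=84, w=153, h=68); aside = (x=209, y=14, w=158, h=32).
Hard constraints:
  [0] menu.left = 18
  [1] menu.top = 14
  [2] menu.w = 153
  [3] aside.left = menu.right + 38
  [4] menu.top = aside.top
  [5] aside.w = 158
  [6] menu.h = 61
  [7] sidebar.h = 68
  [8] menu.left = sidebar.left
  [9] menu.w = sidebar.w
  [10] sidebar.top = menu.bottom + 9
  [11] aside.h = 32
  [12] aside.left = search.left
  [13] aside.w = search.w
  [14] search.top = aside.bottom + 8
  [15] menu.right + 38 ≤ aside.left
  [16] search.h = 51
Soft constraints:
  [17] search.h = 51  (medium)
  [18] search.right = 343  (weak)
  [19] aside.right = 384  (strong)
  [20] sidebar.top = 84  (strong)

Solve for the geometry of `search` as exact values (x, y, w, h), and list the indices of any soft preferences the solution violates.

1. search.x = 209  [aside.left = search.left]
2. search.w = 158  [aside.w = search.w]
3. search.y = 54  [search.top = aside.bottom + 8]
4. search.h = 51  [search.h = 51]

search = (x=209, y=54, w=158, h=51)
violated soft preferences: 18, 19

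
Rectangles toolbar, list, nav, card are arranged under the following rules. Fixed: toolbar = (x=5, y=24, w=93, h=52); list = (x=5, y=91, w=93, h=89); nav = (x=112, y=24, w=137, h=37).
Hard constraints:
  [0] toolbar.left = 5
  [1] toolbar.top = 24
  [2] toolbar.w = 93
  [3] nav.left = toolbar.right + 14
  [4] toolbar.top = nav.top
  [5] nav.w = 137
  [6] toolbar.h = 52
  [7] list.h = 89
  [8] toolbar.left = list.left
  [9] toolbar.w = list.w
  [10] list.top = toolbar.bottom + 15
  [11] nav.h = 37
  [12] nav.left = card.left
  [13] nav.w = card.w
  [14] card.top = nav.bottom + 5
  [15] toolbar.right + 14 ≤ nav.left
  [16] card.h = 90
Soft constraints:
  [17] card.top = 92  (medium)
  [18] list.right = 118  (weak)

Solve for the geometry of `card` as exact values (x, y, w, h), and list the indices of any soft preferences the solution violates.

1. card.x = 112  [nav.left = card.left]
2. card.w = 137  [nav.w = card.w]
3. card.y = 66  [card.top = nav.bottom + 5]
4. card.h = 90  [card.h = 90]

card = (x=112, y=66, w=137, h=90)
violated soft preferences: 17, 18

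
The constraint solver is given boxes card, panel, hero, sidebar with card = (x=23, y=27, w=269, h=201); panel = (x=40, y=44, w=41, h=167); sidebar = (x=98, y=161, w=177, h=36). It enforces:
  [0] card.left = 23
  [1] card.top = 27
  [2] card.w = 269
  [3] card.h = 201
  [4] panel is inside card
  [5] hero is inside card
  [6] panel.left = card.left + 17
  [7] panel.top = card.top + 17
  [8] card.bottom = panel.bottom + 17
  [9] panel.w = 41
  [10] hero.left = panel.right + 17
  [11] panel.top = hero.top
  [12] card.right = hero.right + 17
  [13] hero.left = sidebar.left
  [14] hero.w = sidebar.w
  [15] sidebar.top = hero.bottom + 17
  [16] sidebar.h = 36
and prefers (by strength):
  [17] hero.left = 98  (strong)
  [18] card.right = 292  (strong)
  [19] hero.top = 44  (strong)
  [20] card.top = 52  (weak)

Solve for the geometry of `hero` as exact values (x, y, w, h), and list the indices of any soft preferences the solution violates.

1. hero.x = 98  [hero.left = panel.right + 17]
2. hero.y = 44  [panel.top = hero.top]
3. hero.w = 177  [card.right = hero.right + 17]
4. hero.h = 100  [sidebar.top = hero.bottom + 17]

hero = (x=98, y=44, w=177, h=100)
violated soft preferences: 20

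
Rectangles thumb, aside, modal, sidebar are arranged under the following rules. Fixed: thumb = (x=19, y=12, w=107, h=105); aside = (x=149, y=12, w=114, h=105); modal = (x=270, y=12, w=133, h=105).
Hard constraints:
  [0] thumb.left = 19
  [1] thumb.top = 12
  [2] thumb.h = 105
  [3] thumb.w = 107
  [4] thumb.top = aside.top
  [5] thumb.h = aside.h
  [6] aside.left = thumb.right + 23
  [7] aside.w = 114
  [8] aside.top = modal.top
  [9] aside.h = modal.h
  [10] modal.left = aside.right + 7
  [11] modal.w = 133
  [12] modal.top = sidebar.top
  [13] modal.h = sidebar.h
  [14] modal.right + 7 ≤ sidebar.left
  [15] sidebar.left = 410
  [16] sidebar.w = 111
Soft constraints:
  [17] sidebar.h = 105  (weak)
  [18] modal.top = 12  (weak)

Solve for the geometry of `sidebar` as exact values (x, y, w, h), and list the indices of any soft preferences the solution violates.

1. sidebar.y = 12  [modal.top = sidebar.top]
2. sidebar.h = 105  [modal.h = sidebar.h]
3. sidebar.x = 410  [sidebar.left = 410]
4. sidebar.w = 111  [sidebar.w = 111]

sidebar = (x=410, y=12, w=111, h=105)
violated soft preferences: none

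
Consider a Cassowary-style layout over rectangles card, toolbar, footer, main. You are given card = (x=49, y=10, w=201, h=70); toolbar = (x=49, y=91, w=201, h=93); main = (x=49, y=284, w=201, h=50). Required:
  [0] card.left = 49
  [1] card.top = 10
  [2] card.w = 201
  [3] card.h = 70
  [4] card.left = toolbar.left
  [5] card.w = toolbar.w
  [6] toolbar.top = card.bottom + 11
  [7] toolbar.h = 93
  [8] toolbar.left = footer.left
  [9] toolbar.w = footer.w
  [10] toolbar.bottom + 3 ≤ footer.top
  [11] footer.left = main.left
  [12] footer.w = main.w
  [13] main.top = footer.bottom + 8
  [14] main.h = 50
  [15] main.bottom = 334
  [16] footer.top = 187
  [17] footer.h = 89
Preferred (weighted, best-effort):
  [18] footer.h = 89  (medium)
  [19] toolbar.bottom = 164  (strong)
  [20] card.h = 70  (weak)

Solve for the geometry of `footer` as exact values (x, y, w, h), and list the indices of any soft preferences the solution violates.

1. footer.x = 49  [toolbar.left = footer.left]
2. footer.w = 201  [toolbar.w = footer.w]
3. footer.y = 187  [footer.top = 187]
4. footer.h = 89  [footer.h = 89]

footer = (x=49, y=187, w=201, h=89)
violated soft preferences: 19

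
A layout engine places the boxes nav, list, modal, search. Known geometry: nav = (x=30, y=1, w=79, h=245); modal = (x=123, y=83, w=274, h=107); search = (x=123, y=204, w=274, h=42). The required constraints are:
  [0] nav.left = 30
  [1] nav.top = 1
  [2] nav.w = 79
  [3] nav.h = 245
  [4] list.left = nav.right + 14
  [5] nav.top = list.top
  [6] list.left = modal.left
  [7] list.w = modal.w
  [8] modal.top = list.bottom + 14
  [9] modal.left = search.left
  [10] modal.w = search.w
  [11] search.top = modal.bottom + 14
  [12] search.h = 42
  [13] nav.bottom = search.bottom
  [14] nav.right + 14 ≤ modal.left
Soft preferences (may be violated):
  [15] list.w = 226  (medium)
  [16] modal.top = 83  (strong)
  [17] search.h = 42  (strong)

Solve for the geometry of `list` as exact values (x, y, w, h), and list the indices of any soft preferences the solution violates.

1. list.x = 123  [list.left = nav.right + 14]
2. list.y = 1  [nav.top = list.top]
3. list.w = 274  [list.w = modal.w]
4. list.h = 68  [modal.top = list.bottom + 14]

list = (x=123, y=1, w=274, h=68)
violated soft preferences: 15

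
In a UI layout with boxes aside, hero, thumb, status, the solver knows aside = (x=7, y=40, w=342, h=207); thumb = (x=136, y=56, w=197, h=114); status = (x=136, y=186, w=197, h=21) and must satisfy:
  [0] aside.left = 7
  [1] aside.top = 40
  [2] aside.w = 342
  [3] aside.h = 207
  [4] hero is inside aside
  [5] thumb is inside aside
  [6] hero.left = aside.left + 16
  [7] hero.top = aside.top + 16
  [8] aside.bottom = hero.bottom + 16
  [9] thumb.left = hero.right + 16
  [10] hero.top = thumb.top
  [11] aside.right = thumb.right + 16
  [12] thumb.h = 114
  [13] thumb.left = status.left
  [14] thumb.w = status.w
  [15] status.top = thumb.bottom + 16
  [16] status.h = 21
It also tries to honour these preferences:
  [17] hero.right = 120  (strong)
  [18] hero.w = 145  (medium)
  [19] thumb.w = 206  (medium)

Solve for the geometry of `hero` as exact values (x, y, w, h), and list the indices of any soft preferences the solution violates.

hero = (x=23, y=56, w=97, h=175)
violated soft preferences: 18, 19

1. hero.x = 23  [hero.left = aside.left + 16]
2. hero.y = 56  [hero.top = aside.top + 16]
3. hero.h = 175  [aside.bottom = hero.bottom + 16]
4. hero.w = 97  [thumb.left = hero.right + 16]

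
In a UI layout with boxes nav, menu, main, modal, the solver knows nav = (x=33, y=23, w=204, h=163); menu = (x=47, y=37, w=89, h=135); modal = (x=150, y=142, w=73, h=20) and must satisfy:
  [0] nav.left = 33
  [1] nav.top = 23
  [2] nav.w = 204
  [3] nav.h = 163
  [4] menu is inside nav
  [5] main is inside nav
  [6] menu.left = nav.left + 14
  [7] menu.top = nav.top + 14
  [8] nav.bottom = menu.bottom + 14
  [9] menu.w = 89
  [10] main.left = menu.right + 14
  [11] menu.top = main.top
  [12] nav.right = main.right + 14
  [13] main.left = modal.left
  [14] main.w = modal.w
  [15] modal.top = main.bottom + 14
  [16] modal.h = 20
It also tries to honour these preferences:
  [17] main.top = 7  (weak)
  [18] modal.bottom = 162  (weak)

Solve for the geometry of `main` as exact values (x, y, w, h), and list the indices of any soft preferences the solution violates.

1. main.x = 150  [main.left = menu.right + 14]
2. main.y = 37  [menu.top = main.top]
3. main.w = 73  [nav.right = main.right + 14]
4. main.h = 91  [modal.top = main.bottom + 14]

main = (x=150, y=37, w=73, h=91)
violated soft preferences: 17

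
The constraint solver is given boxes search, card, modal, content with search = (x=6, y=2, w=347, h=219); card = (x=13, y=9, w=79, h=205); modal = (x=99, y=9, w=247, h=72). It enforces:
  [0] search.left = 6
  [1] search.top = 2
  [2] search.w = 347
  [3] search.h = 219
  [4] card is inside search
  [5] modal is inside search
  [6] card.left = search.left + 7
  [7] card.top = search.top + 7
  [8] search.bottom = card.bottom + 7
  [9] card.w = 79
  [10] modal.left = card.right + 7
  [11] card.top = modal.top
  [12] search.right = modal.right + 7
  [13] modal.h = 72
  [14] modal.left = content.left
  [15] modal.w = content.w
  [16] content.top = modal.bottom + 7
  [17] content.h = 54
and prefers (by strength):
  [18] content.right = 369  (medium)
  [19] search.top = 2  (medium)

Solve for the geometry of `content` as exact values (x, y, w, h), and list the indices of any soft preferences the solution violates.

1. content.x = 99  [modal.left = content.left]
2. content.w = 247  [modal.w = content.w]
3. content.y = 88  [content.top = modal.bottom + 7]
4. content.h = 54  [content.h = 54]

content = (x=99, y=88, w=247, h=54)
violated soft preferences: 18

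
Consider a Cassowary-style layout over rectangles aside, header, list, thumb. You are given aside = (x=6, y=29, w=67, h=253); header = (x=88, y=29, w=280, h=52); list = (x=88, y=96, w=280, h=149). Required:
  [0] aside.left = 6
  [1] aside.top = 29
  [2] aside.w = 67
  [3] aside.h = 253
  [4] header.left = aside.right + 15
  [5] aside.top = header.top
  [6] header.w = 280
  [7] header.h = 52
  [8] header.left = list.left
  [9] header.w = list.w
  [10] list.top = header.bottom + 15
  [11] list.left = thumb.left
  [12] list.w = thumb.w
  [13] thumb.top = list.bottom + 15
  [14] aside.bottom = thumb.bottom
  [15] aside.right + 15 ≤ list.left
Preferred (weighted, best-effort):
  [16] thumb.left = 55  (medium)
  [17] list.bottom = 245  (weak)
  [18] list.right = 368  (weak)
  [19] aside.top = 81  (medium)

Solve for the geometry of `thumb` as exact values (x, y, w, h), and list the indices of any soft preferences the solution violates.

thumb = (x=88, y=260, w=280, h=22)
violated soft preferences: 16, 19

1. thumb.x = 88  [list.left = thumb.left]
2. thumb.w = 280  [list.w = thumb.w]
3. thumb.y = 260  [thumb.top = list.bottom + 15]
4. thumb.h = 22  [aside.bottom = thumb.bottom]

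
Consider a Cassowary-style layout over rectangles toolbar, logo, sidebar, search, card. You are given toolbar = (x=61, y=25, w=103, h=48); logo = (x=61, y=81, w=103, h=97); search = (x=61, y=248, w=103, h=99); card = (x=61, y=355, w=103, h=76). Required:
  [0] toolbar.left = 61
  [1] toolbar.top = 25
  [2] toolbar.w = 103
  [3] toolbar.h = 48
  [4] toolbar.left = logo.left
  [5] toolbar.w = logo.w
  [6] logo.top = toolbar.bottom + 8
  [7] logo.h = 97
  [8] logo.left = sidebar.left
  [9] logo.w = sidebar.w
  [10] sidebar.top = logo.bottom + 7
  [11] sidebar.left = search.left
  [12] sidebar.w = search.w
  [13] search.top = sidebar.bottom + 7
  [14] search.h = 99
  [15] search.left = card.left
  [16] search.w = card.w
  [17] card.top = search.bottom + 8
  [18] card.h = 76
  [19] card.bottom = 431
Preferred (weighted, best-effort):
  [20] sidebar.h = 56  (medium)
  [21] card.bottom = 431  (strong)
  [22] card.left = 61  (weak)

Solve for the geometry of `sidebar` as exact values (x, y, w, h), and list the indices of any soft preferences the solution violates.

sidebar = (x=61, y=185, w=103, h=56)
violated soft preferences: none

1. sidebar.x = 61  [logo.left = sidebar.left]
2. sidebar.w = 103  [logo.w = sidebar.w]
3. sidebar.y = 185  [sidebar.top = logo.bottom + 7]
4. sidebar.h = 56  [search.top = sidebar.bottom + 7]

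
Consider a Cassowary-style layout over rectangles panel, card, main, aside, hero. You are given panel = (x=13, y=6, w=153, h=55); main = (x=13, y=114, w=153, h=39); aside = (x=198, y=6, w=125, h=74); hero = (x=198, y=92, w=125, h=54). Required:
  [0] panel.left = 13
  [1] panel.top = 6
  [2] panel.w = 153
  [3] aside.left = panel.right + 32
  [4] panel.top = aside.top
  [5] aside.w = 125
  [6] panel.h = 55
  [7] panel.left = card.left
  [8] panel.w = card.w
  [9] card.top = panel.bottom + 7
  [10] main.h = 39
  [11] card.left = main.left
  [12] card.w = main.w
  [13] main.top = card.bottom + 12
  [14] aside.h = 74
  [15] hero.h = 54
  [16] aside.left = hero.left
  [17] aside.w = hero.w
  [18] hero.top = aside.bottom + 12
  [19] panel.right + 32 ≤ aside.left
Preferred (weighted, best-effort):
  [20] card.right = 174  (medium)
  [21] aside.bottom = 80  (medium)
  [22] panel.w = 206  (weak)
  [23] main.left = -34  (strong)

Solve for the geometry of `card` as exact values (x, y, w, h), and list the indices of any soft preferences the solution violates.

card = (x=13, y=68, w=153, h=34)
violated soft preferences: 20, 22, 23

1. card.x = 13  [panel.left = card.left]
2. card.w = 153  [panel.w = card.w]
3. card.y = 68  [card.top = panel.bottom + 7]
4. card.h = 34  [main.top = card.bottom + 12]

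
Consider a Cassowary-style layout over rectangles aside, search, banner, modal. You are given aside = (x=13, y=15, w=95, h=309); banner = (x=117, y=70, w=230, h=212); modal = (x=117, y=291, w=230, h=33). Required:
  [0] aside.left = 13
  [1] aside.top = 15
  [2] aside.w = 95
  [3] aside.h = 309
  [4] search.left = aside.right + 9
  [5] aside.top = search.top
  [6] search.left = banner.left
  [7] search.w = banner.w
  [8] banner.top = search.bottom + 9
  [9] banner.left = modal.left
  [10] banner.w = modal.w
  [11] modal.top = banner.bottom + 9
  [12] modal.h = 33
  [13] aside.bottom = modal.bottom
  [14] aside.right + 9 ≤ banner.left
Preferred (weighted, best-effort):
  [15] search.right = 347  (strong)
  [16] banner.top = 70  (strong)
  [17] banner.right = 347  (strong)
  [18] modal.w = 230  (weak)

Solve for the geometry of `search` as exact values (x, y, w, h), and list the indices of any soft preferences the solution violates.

search = (x=117, y=15, w=230, h=46)
violated soft preferences: none

1. search.x = 117  [search.left = aside.right + 9]
2. search.y = 15  [aside.top = search.top]
3. search.w = 230  [search.w = banner.w]
4. search.h = 46  [banner.top = search.bottom + 9]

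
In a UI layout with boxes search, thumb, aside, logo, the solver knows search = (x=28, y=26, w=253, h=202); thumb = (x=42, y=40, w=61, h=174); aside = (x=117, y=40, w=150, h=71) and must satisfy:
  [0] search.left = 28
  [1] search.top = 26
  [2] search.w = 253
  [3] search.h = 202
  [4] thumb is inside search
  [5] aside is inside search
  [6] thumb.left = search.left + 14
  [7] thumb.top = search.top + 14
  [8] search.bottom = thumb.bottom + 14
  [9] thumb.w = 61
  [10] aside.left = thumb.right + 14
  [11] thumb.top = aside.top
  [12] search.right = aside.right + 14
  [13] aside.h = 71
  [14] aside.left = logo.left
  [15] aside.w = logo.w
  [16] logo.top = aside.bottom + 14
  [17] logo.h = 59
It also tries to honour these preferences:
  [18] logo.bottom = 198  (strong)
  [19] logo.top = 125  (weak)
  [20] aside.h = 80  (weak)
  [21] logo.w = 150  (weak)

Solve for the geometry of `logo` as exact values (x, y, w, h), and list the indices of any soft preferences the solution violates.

1. logo.x = 117  [aside.left = logo.left]
2. logo.w = 150  [aside.w = logo.w]
3. logo.y = 125  [logo.top = aside.bottom + 14]
4. logo.h = 59  [logo.h = 59]

logo = (x=117, y=125, w=150, h=59)
violated soft preferences: 18, 20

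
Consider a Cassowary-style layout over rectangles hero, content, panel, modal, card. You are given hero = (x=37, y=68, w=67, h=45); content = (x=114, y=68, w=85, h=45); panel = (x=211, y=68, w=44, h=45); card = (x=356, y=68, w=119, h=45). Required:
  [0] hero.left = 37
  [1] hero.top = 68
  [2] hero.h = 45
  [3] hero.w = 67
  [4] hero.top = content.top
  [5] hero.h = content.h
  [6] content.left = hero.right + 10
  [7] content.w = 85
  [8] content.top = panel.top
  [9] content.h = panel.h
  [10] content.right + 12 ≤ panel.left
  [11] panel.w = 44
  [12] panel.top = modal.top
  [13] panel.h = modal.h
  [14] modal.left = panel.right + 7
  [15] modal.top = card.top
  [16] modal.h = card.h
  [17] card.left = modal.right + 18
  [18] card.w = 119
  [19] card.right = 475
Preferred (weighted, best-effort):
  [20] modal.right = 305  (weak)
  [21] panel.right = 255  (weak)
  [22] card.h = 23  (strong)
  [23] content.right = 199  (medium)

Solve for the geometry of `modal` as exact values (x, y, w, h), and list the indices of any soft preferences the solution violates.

1. modal.y = 68  [panel.top = modal.top]
2. modal.h = 45  [panel.h = modal.h]
3. modal.x = 262  [modal.left = panel.right + 7]
4. modal.w = 76  [card.left = modal.right + 18]

modal = (x=262, y=68, w=76, h=45)
violated soft preferences: 20, 22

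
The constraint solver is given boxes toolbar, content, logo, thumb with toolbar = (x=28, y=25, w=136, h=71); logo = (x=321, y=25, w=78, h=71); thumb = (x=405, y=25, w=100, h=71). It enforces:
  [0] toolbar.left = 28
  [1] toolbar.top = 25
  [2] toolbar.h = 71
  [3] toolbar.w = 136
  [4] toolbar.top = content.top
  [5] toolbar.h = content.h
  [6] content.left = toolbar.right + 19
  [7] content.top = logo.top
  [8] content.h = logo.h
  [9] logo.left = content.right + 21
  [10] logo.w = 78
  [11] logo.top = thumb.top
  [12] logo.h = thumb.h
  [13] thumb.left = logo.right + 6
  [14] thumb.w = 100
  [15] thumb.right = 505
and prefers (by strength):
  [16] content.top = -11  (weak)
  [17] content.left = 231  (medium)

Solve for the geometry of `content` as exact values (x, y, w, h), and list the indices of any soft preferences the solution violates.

content = (x=183, y=25, w=117, h=71)
violated soft preferences: 16, 17

1. content.y = 25  [toolbar.top = content.top]
2. content.h = 71  [toolbar.h = content.h]
3. content.x = 183  [content.left = toolbar.right + 19]
4. content.w = 117  [logo.left = content.right + 21]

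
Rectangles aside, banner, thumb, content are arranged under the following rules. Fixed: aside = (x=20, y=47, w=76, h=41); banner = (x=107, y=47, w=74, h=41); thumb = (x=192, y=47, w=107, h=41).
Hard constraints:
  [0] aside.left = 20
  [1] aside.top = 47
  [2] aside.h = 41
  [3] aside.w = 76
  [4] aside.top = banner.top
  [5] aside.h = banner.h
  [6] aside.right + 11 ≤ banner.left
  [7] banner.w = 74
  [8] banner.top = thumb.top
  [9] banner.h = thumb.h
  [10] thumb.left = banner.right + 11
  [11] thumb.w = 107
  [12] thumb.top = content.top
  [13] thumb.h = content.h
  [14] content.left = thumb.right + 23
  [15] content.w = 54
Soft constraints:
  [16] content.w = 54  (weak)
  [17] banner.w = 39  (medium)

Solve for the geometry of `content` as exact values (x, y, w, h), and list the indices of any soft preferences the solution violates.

content = (x=322, y=47, w=54, h=41)
violated soft preferences: 17

1. content.y = 47  [thumb.top = content.top]
2. content.h = 41  [thumb.h = content.h]
3. content.x = 322  [content.left = thumb.right + 23]
4. content.w = 54  [content.w = 54]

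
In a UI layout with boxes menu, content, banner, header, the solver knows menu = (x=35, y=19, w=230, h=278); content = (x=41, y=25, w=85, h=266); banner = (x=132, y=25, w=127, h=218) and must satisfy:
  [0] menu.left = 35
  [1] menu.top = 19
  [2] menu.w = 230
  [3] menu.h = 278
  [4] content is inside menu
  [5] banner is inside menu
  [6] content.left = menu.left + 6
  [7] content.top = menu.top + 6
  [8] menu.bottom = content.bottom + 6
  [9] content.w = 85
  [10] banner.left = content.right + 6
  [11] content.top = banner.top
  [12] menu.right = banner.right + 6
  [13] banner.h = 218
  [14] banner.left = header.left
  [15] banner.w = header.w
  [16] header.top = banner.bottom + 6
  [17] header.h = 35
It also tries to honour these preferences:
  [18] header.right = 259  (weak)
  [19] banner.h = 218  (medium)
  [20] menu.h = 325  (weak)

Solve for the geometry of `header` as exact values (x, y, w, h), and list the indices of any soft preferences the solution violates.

1. header.x = 132  [banner.left = header.left]
2. header.w = 127  [banner.w = header.w]
3. header.y = 249  [header.top = banner.bottom + 6]
4. header.h = 35  [header.h = 35]

header = (x=132, y=249, w=127, h=35)
violated soft preferences: 20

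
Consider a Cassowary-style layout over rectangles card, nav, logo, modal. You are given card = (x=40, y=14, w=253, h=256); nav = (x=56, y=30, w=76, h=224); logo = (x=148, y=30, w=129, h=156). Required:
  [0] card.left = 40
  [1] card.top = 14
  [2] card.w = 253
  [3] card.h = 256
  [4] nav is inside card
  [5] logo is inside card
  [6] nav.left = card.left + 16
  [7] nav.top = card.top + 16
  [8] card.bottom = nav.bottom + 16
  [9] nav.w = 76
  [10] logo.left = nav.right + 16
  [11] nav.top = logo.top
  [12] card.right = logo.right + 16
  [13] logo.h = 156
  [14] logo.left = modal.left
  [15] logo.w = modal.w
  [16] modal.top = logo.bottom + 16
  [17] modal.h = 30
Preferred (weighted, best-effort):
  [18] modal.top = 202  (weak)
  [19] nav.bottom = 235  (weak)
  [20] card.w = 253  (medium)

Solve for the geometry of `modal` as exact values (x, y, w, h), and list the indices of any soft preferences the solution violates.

1. modal.x = 148  [logo.left = modal.left]
2. modal.w = 129  [logo.w = modal.w]
3. modal.y = 202  [modal.top = logo.bottom + 16]
4. modal.h = 30  [modal.h = 30]

modal = (x=148, y=202, w=129, h=30)
violated soft preferences: 19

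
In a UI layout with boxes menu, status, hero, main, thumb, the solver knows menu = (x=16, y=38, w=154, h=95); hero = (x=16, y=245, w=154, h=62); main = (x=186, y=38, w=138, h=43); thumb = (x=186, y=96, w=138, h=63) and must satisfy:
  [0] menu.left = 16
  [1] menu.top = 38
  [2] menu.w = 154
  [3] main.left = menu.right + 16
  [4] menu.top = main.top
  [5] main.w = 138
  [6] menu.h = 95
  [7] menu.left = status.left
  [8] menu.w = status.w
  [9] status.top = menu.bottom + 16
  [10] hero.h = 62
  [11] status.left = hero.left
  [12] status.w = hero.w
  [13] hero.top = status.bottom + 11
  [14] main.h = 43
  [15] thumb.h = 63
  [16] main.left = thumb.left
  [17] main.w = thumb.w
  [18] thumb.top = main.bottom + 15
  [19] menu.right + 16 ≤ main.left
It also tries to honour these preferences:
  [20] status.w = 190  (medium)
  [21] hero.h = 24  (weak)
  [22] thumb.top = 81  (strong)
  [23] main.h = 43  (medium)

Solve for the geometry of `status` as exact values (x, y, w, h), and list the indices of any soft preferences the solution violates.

status = (x=16, y=149, w=154, h=85)
violated soft preferences: 20, 21, 22

1. status.x = 16  [menu.left = status.left]
2. status.w = 154  [menu.w = status.w]
3. status.y = 149  [status.top = menu.bottom + 16]
4. status.h = 85  [hero.top = status.bottom + 11]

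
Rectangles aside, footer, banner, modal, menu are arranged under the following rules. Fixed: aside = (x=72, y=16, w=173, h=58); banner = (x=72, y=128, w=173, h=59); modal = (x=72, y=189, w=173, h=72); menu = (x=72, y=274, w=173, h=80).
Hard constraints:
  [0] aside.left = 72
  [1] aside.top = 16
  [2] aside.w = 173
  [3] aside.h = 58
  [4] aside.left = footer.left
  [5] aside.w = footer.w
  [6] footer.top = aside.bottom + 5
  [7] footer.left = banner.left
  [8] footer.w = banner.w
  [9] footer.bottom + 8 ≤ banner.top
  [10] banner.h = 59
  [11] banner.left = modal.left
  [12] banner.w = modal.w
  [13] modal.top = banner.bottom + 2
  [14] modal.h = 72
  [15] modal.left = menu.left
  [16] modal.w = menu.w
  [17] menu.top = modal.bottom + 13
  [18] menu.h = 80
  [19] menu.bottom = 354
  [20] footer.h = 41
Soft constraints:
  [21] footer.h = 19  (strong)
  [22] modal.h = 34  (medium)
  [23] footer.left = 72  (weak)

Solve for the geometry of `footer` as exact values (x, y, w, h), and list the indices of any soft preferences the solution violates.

1. footer.x = 72  [aside.left = footer.left]
2. footer.w = 173  [aside.w = footer.w]
3. footer.y = 79  [footer.top = aside.bottom + 5]
4. footer.h = 41  [footer.h = 41]

footer = (x=72, y=79, w=173, h=41)
violated soft preferences: 21, 22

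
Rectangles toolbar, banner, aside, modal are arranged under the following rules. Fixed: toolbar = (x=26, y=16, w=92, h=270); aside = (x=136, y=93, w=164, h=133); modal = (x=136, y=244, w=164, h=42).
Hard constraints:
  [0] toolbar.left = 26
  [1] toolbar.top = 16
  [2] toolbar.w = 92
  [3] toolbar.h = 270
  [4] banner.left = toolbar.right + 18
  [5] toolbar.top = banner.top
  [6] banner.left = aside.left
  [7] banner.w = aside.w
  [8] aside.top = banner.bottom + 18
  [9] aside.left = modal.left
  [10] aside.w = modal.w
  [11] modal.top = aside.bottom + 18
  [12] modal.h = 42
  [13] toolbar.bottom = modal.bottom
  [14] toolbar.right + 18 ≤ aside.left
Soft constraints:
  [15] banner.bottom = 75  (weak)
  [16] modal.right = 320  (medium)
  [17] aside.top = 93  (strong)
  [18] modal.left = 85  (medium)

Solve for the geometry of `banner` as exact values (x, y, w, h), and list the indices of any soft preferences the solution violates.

banner = (x=136, y=16, w=164, h=59)
violated soft preferences: 16, 18

1. banner.x = 136  [banner.left = toolbar.right + 18]
2. banner.y = 16  [toolbar.top = banner.top]
3. banner.w = 164  [banner.w = aside.w]
4. banner.h = 59  [aside.top = banner.bottom + 18]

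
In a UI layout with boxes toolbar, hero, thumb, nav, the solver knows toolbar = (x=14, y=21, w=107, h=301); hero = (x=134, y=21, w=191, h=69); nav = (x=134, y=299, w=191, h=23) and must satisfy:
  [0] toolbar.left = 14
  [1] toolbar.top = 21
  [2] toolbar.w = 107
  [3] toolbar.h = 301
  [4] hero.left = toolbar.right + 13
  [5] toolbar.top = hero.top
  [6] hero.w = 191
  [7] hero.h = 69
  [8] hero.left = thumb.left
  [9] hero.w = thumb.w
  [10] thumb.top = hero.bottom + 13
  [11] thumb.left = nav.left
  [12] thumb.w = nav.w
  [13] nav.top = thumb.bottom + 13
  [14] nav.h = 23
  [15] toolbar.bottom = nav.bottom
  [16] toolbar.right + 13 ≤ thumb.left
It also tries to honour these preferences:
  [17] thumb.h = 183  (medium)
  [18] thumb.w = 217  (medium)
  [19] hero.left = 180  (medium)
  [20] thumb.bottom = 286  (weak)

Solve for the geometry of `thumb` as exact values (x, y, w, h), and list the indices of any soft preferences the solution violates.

thumb = (x=134, y=103, w=191, h=183)
violated soft preferences: 18, 19

1. thumb.x = 134  [hero.left = thumb.left]
2. thumb.w = 191  [hero.w = thumb.w]
3. thumb.y = 103  [thumb.top = hero.bottom + 13]
4. thumb.h = 183  [nav.top = thumb.bottom + 13]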